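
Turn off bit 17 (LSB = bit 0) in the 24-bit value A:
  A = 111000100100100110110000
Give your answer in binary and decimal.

Mask = ~(1 << 17) = 111111011111111111111111
Bit 17 of A is 1, so AND-ing with the mask clears it to 0.
  111000100100100110110000
& 111111011111111111111111
--------------------------
  111000000100100110110000

Answer: 111000000100100110110000 (14698928)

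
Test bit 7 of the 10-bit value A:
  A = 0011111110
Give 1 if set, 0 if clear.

Bit 7 is the 8th from the right.
  0011111110
    ^
That bit is 1.

Answer: 1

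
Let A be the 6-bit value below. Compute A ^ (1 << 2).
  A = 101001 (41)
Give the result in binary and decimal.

Mask = 1 << 2 = 000100
Bit 2 of A is 0; XOR with the mask flips it to 1.
  101001
^ 000100
--------
  101101

Answer: 101101 (45)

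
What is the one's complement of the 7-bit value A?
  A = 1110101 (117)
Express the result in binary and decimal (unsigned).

Flip each bit (0->1, 1->0):
  1110101
  0001010

Answer: 0001010 (10)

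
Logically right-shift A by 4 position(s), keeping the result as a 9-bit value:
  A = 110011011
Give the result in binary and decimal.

Logical shift right by 4: drop the bottom 4 bit(s), prepend 4 zero(s) on the left.
  110011011  ->  keep [11001], discard [1011], prepend 0000
= 000011001

Answer: 000011001 (25)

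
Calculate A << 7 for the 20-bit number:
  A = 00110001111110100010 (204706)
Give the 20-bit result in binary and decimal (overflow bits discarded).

Shift left by 7: drop the top 7 bit(s), append 7 zero(s) on the right.
  00110001111110100010  ->  discard [0011000], keep [1111110100010], append 0000000
= 11111101000100000000

Answer: 11111101000100000000 (1036544)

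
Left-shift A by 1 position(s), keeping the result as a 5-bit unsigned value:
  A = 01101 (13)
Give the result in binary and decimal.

Shift left by 1: drop the top 1 bit(s), append 1 zero(s) on the right.
  01101  ->  discard [0], keep [1101], append 0
= 11010

Answer: 11010 (26)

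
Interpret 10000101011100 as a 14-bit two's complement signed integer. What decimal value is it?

MSB is 1, so the value is negative. Find the magnitude:
1. Invert bits:  01111010100011
2. Add 1:        01111010100100  = 7844
3. Apply sign:   -7844

Answer: -7844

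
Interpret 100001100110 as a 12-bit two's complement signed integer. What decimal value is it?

MSB is 1, so the value is negative. Find the magnitude:
1. Invert bits:  011110011001
2. Add 1:        011110011010  = 1946
3. Apply sign:   -1946

Answer: -1946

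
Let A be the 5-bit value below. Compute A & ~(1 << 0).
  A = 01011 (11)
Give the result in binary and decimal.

Mask = ~(1 << 0) = 11110
Bit 0 of A is 1, so AND-ing with the mask clears it to 0.
  01011
& 11110
-------
  01010

Answer: 01010 (10)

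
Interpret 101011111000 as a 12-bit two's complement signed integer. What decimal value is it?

MSB is 1, so the value is negative. Find the magnitude:
1. Invert bits:  010100000111
2. Add 1:        010100001000  = 1288
3. Apply sign:   -1288

Answer: -1288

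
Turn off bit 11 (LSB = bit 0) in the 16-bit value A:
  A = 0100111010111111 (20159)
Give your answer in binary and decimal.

Mask = ~(1 << 11) = 1111011111111111
Bit 11 of A is 1, so AND-ing with the mask clears it to 0.
  0100111010111111
& 1111011111111111
------------------
  0100011010111111

Answer: 0100011010111111 (18111)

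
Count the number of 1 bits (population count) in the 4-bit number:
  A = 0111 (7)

0111
1-bits at positions (from bit 0 = LSB): 0, 1, 2
Count = 3

Answer: 3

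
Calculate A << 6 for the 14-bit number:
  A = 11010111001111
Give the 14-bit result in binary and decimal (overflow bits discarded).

Shift left by 6: drop the top 6 bit(s), append 6 zero(s) on the right.
  11010111001111  ->  discard [110101], keep [11001111], append 000000
= 11001111000000

Answer: 11001111000000 (13248)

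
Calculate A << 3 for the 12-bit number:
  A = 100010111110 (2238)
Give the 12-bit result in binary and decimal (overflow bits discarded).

Shift left by 3: drop the top 3 bit(s), append 3 zero(s) on the right.
  100010111110  ->  discard [100], keep [010111110], append 000
= 010111110000

Answer: 010111110000 (1520)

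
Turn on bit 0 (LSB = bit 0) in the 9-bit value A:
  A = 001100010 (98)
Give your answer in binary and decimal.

Mask = 1 << 0 = 000000001
Bit 0 of A is 0, so OR-ing with the mask flips it to 1.
  001100010
| 000000001
-----------
  001100011

Answer: 001100011 (99)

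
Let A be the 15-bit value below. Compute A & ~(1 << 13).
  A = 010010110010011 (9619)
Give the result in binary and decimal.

Mask = ~(1 << 13) = 101111111111111
Bit 13 of A is 1, so AND-ing with the mask clears it to 0.
  010010110010011
& 101111111111111
-----------------
  000010110010011

Answer: 000010110010011 (1427)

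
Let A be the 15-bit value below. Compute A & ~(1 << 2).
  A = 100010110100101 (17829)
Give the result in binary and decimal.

Mask = ~(1 << 2) = 111111111111011
Bit 2 of A is 1, so AND-ing with the mask clears it to 0.
  100010110100101
& 111111111111011
-----------------
  100010110100001

Answer: 100010110100001 (17825)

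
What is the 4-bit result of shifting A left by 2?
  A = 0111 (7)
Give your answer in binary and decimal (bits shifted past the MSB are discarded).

Shift left by 2: drop the top 2 bit(s), append 2 zero(s) on the right.
  0111  ->  discard [01], keep [11], append 00
= 1100

Answer: 1100 (12)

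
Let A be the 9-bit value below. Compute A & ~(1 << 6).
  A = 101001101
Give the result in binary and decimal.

Mask = ~(1 << 6) = 110111111
Bit 6 of A is 1, so AND-ing with the mask clears it to 0.
  101001101
& 110111111
-----------
  100001101

Answer: 100001101 (269)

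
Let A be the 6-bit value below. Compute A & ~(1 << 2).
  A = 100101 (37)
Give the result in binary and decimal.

Mask = ~(1 << 2) = 111011
Bit 2 of A is 1, so AND-ing with the mask clears it to 0.
  100101
& 111011
--------
  100001

Answer: 100001 (33)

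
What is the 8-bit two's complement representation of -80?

1. Binary of +80:  01010000
2. Invert bits:     10101111
3. Add 1:           10110000

Answer: 10110000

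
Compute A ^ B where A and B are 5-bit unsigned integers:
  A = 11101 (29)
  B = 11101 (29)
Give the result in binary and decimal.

Apply ^ to each column (1 where bits differ):
  11101
^ 11101
-------
  00000

Answer: 00000 (0)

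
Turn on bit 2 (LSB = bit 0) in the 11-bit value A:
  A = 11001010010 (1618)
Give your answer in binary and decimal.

Mask = 1 << 2 = 00000000100
Bit 2 of A is 0, so OR-ing with the mask flips it to 1.
  11001010010
| 00000000100
-------------
  11001010110

Answer: 11001010110 (1622)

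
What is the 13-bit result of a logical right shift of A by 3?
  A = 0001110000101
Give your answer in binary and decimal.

Logical shift right by 3: drop the bottom 3 bit(s), prepend 3 zero(s) on the left.
  0001110000101  ->  keep [0001110000], discard [101], prepend 000
= 0000001110000

Answer: 0000001110000 (112)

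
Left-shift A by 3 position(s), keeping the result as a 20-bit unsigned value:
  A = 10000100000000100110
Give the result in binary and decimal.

Shift left by 3: drop the top 3 bit(s), append 3 zero(s) on the right.
  10000100000000100110  ->  discard [100], keep [00100000000100110], append 000
= 00100000000100110000

Answer: 00100000000100110000 (131376)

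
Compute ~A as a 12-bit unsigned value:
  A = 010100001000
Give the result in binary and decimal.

Flip each bit (0->1, 1->0):
  010100001000
  101011110111

Answer: 101011110111 (2807)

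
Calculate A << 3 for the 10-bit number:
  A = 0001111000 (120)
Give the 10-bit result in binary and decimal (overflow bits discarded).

Shift left by 3: drop the top 3 bit(s), append 3 zero(s) on the right.
  0001111000  ->  discard [000], keep [1111000], append 000
= 1111000000

Answer: 1111000000 (960)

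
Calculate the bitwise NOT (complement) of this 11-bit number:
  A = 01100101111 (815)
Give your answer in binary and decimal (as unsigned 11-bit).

Flip each bit (0->1, 1->0):
  01100101111
  10011010000

Answer: 10011010000 (1232)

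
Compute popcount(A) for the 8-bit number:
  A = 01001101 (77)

01001101
1-bits at positions (from bit 0 = LSB): 0, 2, 3, 6
Count = 4

Answer: 4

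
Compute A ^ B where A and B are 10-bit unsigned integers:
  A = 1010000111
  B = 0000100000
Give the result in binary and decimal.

Apply ^ to each column (1 where bits differ):
  1010000111
^ 0000100000
------------
  1010100111

Answer: 1010100111 (679)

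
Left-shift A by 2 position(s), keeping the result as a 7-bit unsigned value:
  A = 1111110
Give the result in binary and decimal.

Shift left by 2: drop the top 2 bit(s), append 2 zero(s) on the right.
  1111110  ->  discard [11], keep [11110], append 00
= 1111000

Answer: 1111000 (120)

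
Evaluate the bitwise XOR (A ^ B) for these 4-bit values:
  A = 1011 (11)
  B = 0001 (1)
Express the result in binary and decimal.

Apply ^ to each column (1 where bits differ):
  1011
^ 0001
------
  1010

Answer: 1010 (10)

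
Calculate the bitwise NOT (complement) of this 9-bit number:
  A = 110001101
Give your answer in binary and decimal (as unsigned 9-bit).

Flip each bit (0->1, 1->0):
  110001101
  001110010

Answer: 001110010 (114)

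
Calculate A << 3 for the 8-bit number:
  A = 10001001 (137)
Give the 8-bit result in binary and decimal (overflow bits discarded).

Shift left by 3: drop the top 3 bit(s), append 3 zero(s) on the right.
  10001001  ->  discard [100], keep [01001], append 000
= 01001000

Answer: 01001000 (72)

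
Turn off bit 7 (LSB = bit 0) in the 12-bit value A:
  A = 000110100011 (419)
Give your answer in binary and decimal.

Mask = ~(1 << 7) = 111101111111
Bit 7 of A is 1, so AND-ing with the mask clears it to 0.
  000110100011
& 111101111111
--------------
  000100100011

Answer: 000100100011 (291)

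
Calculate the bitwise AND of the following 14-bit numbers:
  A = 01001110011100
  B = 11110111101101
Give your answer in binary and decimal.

Apply & to each column (1 only where both bits are 1):
  01001110011100
& 11110111101101
----------------
  01000110001100

Answer: 01000110001100 (4492)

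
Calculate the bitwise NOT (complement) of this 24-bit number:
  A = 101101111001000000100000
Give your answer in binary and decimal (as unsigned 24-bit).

Flip each bit (0->1, 1->0):
  101101111001000000100000
  010010000110111111011111

Answer: 010010000110111111011111 (4747231)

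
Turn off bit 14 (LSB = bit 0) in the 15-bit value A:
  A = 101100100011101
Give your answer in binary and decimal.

Mask = ~(1 << 14) = 011111111111111
Bit 14 of A is 1, so AND-ing with the mask clears it to 0.
  101100100011101
& 011111111111111
-----------------
  001100100011101

Answer: 001100100011101 (6429)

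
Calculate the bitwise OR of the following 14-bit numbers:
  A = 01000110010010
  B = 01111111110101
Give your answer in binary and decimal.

Apply | to each column (1 where either bit is 1):
  01000110010010
| 01111111110101
----------------
  01111111110111

Answer: 01111111110111 (8183)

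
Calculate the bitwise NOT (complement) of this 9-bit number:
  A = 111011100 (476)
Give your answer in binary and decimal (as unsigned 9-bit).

Flip each bit (0->1, 1->0):
  111011100
  000100011

Answer: 000100011 (35)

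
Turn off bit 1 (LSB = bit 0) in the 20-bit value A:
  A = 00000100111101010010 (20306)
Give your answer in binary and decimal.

Mask = ~(1 << 1) = 11111111111111111101
Bit 1 of A is 1, so AND-ing with the mask clears it to 0.
  00000100111101010010
& 11111111111111111101
----------------------
  00000100111101010000

Answer: 00000100111101010000 (20304)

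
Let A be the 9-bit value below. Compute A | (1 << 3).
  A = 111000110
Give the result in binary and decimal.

Mask = 1 << 3 = 000001000
Bit 3 of A is 0, so OR-ing with the mask flips it to 1.
  111000110
| 000001000
-----------
  111001110

Answer: 111001110 (462)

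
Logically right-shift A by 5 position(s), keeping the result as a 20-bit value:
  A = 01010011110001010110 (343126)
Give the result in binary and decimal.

Logical shift right by 5: drop the bottom 5 bit(s), prepend 5 zero(s) on the left.
  01010011110001010110  ->  keep [010100111100010], discard [10110], prepend 00000
= 00000010100111100010

Answer: 00000010100111100010 (10722)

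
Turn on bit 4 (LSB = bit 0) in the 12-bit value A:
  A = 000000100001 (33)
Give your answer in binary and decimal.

Mask = 1 << 4 = 000000010000
Bit 4 of A is 0, so OR-ing with the mask flips it to 1.
  000000100001
| 000000010000
--------------
  000000110001

Answer: 000000110001 (49)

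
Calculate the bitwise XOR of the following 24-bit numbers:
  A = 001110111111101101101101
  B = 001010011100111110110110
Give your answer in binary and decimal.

Apply ^ to each column (1 where bits differ):
  001110111111101101101101
^ 001010011100111110110110
--------------------------
  000100100011010011011011

Answer: 000100100011010011011011 (1193179)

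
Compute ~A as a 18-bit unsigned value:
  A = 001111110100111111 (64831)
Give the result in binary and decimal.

Flip each bit (0->1, 1->0):
  001111110100111111
  110000001011000000

Answer: 110000001011000000 (197312)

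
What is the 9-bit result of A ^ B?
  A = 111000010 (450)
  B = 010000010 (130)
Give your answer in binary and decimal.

Apply ^ to each column (1 where bits differ):
  111000010
^ 010000010
-----------
  101000000

Answer: 101000000 (320)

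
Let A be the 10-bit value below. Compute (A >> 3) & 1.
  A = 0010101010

Bit 3 is the 4th from the right.
  0010101010
        ^
That bit is 1.

Answer: 1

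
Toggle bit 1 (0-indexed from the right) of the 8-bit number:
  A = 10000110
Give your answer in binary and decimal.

Mask = 1 << 1 = 00000010
Bit 1 of A is 1; XOR with the mask flips it to 0.
  10000110
^ 00000010
----------
  10000100

Answer: 10000100 (132)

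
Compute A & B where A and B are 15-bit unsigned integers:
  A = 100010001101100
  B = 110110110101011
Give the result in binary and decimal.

Apply & to each column (1 only where both bits are 1):
  100010001101100
& 110110110101011
-----------------
  100010000101000

Answer: 100010000101000 (17448)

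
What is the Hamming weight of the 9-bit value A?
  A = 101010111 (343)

101010111
1-bits at positions (from bit 0 = LSB): 0, 1, 2, 4, 6, 8
Count = 6

Answer: 6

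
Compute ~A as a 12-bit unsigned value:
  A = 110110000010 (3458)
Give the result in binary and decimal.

Flip each bit (0->1, 1->0):
  110110000010
  001001111101

Answer: 001001111101 (637)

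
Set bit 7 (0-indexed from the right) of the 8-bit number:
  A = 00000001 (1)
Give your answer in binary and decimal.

Mask = 1 << 7 = 10000000
Bit 7 of A is 0, so OR-ing with the mask flips it to 1.
  00000001
| 10000000
----------
  10000001

Answer: 10000001 (129)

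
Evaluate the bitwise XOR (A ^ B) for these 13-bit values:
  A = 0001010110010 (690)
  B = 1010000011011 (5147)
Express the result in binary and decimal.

Apply ^ to each column (1 where bits differ):
  0001010110010
^ 1010000011011
---------------
  1011010101001

Answer: 1011010101001 (5801)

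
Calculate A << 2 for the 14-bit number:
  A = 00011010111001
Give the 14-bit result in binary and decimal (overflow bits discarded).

Shift left by 2: drop the top 2 bit(s), append 2 zero(s) on the right.
  00011010111001  ->  discard [00], keep [011010111001], append 00
= 01101011100100

Answer: 01101011100100 (6884)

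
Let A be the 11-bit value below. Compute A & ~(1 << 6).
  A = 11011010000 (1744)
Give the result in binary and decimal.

Mask = ~(1 << 6) = 11110111111
Bit 6 of A is 1, so AND-ing with the mask clears it to 0.
  11011010000
& 11110111111
-------------
  11010010000

Answer: 11010010000 (1680)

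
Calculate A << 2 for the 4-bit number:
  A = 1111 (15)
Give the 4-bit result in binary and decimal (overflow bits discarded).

Shift left by 2: drop the top 2 bit(s), append 2 zero(s) on the right.
  1111  ->  discard [11], keep [11], append 00
= 1100

Answer: 1100 (12)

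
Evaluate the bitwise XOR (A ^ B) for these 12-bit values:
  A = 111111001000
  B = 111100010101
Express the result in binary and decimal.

Apply ^ to each column (1 where bits differ):
  111111001000
^ 111100010101
--------------
  000011011101

Answer: 000011011101 (221)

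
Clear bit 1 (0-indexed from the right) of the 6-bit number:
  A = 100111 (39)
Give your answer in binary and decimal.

Mask = ~(1 << 1) = 111101
Bit 1 of A is 1, so AND-ing with the mask clears it to 0.
  100111
& 111101
--------
  100101

Answer: 100101 (37)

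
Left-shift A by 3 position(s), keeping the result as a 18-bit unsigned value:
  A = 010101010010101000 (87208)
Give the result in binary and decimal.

Shift left by 3: drop the top 3 bit(s), append 3 zero(s) on the right.
  010101010010101000  ->  discard [010], keep [101010010101000], append 000
= 101010010101000000

Answer: 101010010101000000 (173376)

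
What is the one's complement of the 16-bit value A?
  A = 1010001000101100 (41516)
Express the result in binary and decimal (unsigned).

Flip each bit (0->1, 1->0):
  1010001000101100
  0101110111010011

Answer: 0101110111010011 (24019)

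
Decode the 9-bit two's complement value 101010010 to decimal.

MSB is 1, so the value is negative. Find the magnitude:
1. Invert bits:  010101101
2. Add 1:        010101110  = 174
3. Apply sign:   -174

Answer: -174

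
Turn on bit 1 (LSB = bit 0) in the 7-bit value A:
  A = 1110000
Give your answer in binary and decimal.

Mask = 1 << 1 = 0000010
Bit 1 of A is 0, so OR-ing with the mask flips it to 1.
  1110000
| 0000010
---------
  1110010

Answer: 1110010 (114)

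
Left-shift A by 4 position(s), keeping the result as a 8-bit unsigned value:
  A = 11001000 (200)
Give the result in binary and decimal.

Shift left by 4: drop the top 4 bit(s), append 4 zero(s) on the right.
  11001000  ->  discard [1100], keep [1000], append 0000
= 10000000

Answer: 10000000 (128)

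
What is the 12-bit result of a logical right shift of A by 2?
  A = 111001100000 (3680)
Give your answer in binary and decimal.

Logical shift right by 2: drop the bottom 2 bit(s), prepend 2 zero(s) on the left.
  111001100000  ->  keep [1110011000], discard [00], prepend 00
= 001110011000

Answer: 001110011000 (920)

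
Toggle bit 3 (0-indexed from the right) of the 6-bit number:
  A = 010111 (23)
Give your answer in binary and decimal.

Mask = 1 << 3 = 001000
Bit 3 of A is 0; XOR with the mask flips it to 1.
  010111
^ 001000
--------
  011111

Answer: 011111 (31)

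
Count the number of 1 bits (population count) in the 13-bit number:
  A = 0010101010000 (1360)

0010101010000
1-bits at positions (from bit 0 = LSB): 4, 6, 8, 10
Count = 4

Answer: 4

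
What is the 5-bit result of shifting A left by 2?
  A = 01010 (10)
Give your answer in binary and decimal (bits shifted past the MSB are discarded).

Shift left by 2: drop the top 2 bit(s), append 2 zero(s) on the right.
  01010  ->  discard [01], keep [010], append 00
= 01000

Answer: 01000 (8)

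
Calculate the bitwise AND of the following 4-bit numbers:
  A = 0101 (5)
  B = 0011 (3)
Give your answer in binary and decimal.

Apply & to each column (1 only where both bits are 1):
  0101
& 0011
------
  0001

Answer: 0001 (1)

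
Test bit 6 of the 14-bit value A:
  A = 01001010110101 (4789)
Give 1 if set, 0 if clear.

Bit 6 is the 7th from the right.
  01001010110101
         ^
That bit is 0.

Answer: 0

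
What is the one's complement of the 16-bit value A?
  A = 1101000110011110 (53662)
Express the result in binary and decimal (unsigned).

Flip each bit (0->1, 1->0):
  1101000110011110
  0010111001100001

Answer: 0010111001100001 (11873)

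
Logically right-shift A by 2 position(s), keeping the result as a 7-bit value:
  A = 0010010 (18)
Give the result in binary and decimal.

Logical shift right by 2: drop the bottom 2 bit(s), prepend 2 zero(s) on the left.
  0010010  ->  keep [00100], discard [10], prepend 00
= 0000100

Answer: 0000100 (4)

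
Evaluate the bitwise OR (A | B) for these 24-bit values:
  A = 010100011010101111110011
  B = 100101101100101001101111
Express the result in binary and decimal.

Apply | to each column (1 where either bit is 1):
  010100011010101111110011
| 100101101100101001101111
--------------------------
  110101111110101111111111

Answer: 110101111110101111111111 (14150655)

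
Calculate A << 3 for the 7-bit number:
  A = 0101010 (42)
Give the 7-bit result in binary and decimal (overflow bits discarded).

Shift left by 3: drop the top 3 bit(s), append 3 zero(s) on the right.
  0101010  ->  discard [010], keep [1010], append 000
= 1010000

Answer: 1010000 (80)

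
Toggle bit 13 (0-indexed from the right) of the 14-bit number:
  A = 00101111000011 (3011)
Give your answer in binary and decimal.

Mask = 1 << 13 = 10000000000000
Bit 13 of A is 0; XOR with the mask flips it to 1.
  00101111000011
^ 10000000000000
----------------
  10101111000011

Answer: 10101111000011 (11203)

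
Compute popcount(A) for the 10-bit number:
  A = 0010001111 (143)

0010001111
1-bits at positions (from bit 0 = LSB): 0, 1, 2, 3, 7
Count = 5

Answer: 5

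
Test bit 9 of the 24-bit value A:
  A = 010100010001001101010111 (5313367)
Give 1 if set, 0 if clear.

Bit 9 is the 10th from the right.
  010100010001001101010111
                ^
That bit is 1.

Answer: 1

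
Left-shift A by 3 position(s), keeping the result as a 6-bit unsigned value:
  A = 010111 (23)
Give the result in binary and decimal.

Shift left by 3: drop the top 3 bit(s), append 3 zero(s) on the right.
  010111  ->  discard [010], keep [111], append 000
= 111000

Answer: 111000 (56)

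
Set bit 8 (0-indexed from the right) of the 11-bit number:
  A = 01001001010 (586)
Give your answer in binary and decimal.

Mask = 1 << 8 = 00100000000
Bit 8 of A is 0, so OR-ing with the mask flips it to 1.
  01001001010
| 00100000000
-------------
  01101001010

Answer: 01101001010 (842)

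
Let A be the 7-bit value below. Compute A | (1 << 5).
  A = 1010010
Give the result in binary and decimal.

Mask = 1 << 5 = 0100000
Bit 5 of A is 0, so OR-ing with the mask flips it to 1.
  1010010
| 0100000
---------
  1110010

Answer: 1110010 (114)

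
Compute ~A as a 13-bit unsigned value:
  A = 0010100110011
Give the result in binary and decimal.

Flip each bit (0->1, 1->0):
  0010100110011
  1101011001100

Answer: 1101011001100 (6860)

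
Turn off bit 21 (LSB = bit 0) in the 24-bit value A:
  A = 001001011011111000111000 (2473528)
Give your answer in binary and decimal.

Mask = ~(1 << 21) = 110111111111111111111111
Bit 21 of A is 1, so AND-ing with the mask clears it to 0.
  001001011011111000111000
& 110111111111111111111111
--------------------------
  000001011011111000111000

Answer: 000001011011111000111000 (376376)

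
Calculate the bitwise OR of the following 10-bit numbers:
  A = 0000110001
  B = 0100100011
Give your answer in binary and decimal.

Apply | to each column (1 where either bit is 1):
  0000110001
| 0100100011
------------
  0100110011

Answer: 0100110011 (307)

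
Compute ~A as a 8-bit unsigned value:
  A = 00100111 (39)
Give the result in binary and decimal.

Flip each bit (0->1, 1->0):
  00100111
  11011000

Answer: 11011000 (216)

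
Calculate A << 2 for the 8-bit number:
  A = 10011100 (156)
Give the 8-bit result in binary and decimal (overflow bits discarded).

Shift left by 2: drop the top 2 bit(s), append 2 zero(s) on the right.
  10011100  ->  discard [10], keep [011100], append 00
= 01110000

Answer: 01110000 (112)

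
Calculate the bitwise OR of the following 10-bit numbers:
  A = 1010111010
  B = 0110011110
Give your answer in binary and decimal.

Apply | to each column (1 where either bit is 1):
  1010111010
| 0110011110
------------
  1110111110

Answer: 1110111110 (958)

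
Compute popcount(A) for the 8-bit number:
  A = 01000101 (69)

01000101
1-bits at positions (from bit 0 = LSB): 0, 2, 6
Count = 3

Answer: 3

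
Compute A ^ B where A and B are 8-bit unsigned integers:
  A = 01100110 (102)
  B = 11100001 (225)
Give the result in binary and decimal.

Apply ^ to each column (1 where bits differ):
  01100110
^ 11100001
----------
  10000111

Answer: 10000111 (135)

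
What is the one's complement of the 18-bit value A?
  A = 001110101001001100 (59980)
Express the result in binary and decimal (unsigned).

Flip each bit (0->1, 1->0):
  001110101001001100
  110001010110110011

Answer: 110001010110110011 (202163)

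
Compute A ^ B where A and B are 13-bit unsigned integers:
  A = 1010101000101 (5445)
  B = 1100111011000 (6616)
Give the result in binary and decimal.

Apply ^ to each column (1 where bits differ):
  1010101000101
^ 1100111011000
---------------
  0110010011101

Answer: 0110010011101 (3229)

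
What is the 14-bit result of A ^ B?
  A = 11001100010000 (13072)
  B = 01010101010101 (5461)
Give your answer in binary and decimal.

Apply ^ to each column (1 where bits differ):
  11001100010000
^ 01010101010101
----------------
  10011001000101

Answer: 10011001000101 (9797)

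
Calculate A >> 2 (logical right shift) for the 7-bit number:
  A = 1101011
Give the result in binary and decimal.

Logical shift right by 2: drop the bottom 2 bit(s), prepend 2 zero(s) on the left.
  1101011  ->  keep [11010], discard [11], prepend 00
= 0011010

Answer: 0011010 (26)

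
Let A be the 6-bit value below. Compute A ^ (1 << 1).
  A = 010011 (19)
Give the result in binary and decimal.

Mask = 1 << 1 = 000010
Bit 1 of A is 1; XOR with the mask flips it to 0.
  010011
^ 000010
--------
  010001

Answer: 010001 (17)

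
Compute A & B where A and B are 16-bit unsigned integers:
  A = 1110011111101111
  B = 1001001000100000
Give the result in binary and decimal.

Apply & to each column (1 only where both bits are 1):
  1110011111101111
& 1001001000100000
------------------
  1000001000100000

Answer: 1000001000100000 (33312)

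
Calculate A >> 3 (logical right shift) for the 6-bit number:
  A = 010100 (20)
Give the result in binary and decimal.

Logical shift right by 3: drop the bottom 3 bit(s), prepend 3 zero(s) on the left.
  010100  ->  keep [010], discard [100], prepend 000
= 000010

Answer: 000010 (2)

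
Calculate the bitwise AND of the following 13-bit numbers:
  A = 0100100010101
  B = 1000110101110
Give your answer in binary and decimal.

Apply & to each column (1 only where both bits are 1):
  0100100010101
& 1000110101110
---------------
  0000100000100

Answer: 0000100000100 (260)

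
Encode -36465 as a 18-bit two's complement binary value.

1. Binary of +36465:  001000111001110001
2. Invert bits:     110111000110001110
3. Add 1:           110111000110001111

Answer: 110111000110001111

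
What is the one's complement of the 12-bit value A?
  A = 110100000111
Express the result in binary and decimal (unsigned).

Flip each bit (0->1, 1->0):
  110100000111
  001011111000

Answer: 001011111000 (760)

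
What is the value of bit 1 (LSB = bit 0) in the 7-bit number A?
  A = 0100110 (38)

Bit 1 is the 2nd from the right.
  0100110
       ^
That bit is 1.

Answer: 1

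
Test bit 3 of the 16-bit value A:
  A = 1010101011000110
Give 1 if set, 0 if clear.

Bit 3 is the 4th from the right.
  1010101011000110
              ^
That bit is 0.

Answer: 0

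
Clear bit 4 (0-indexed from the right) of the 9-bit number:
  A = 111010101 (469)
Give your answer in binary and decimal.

Mask = ~(1 << 4) = 111101111
Bit 4 of A is 1, so AND-ing with the mask clears it to 0.
  111010101
& 111101111
-----------
  111000101

Answer: 111000101 (453)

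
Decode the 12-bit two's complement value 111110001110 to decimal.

MSB is 1, so the value is negative. Find the magnitude:
1. Invert bits:  000001110001
2. Add 1:        000001110010  = 114
3. Apply sign:   -114

Answer: -114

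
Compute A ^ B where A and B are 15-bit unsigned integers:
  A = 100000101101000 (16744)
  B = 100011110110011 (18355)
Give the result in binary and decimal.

Apply ^ to each column (1 where bits differ):
  100000101101000
^ 100011110110011
-----------------
  000011011011011

Answer: 000011011011011 (1755)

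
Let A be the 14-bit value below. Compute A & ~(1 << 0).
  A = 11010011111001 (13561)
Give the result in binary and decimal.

Mask = ~(1 << 0) = 11111111111110
Bit 0 of A is 1, so AND-ing with the mask clears it to 0.
  11010011111001
& 11111111111110
----------------
  11010011111000

Answer: 11010011111000 (13560)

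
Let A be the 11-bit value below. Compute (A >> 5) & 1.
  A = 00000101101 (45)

Bit 5 is the 6th from the right.
  00000101101
       ^
That bit is 1.

Answer: 1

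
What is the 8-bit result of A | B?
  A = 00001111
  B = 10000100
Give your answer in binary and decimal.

Apply | to each column (1 where either bit is 1):
  00001111
| 10000100
----------
  10001111

Answer: 10001111 (143)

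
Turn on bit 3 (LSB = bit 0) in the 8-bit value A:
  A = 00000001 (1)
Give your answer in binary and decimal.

Mask = 1 << 3 = 00001000
Bit 3 of A is 0, so OR-ing with the mask flips it to 1.
  00000001
| 00001000
----------
  00001001

Answer: 00001001 (9)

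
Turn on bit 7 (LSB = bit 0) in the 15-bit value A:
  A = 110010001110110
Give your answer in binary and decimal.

Mask = 1 << 7 = 000000010000000
Bit 7 of A is 0, so OR-ing with the mask flips it to 1.
  110010001110110
| 000000010000000
-----------------
  110010011110110

Answer: 110010011110110 (25846)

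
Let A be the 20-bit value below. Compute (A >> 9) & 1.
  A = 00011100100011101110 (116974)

Bit 9 is the 10th from the right.
  00011100100011101110
            ^
That bit is 0.

Answer: 0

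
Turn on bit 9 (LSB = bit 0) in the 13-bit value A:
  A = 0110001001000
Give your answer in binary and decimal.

Mask = 1 << 9 = 0001000000000
Bit 9 of A is 0, so OR-ing with the mask flips it to 1.
  0110001001000
| 0001000000000
---------------
  0111001001000

Answer: 0111001001000 (3656)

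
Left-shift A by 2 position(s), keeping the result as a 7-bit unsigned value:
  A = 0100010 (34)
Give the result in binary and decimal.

Shift left by 2: drop the top 2 bit(s), append 2 zero(s) on the right.
  0100010  ->  discard [01], keep [00010], append 00
= 0001000

Answer: 0001000 (8)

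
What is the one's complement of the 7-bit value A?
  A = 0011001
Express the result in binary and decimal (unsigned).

Flip each bit (0->1, 1->0):
  0011001
  1100110

Answer: 1100110 (102)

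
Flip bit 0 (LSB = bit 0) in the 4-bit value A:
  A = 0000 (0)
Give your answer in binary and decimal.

Mask = 1 << 0 = 0001
Bit 0 of A is 0; XOR with the mask flips it to 1.
  0000
^ 0001
------
  0001

Answer: 0001 (1)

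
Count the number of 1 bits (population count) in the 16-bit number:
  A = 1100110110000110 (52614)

1100110110000110
1-bits at positions (from bit 0 = LSB): 1, 2, 7, 8, 10, 11, 14, 15
Count = 8

Answer: 8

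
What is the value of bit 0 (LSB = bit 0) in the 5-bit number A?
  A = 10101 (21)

Bit 0 is the 1st from the right.
  10101
      ^
That bit is 1.

Answer: 1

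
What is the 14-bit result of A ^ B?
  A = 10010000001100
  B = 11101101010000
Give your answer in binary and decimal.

Apply ^ to each column (1 where bits differ):
  10010000001100
^ 11101101010000
----------------
  01111101011100

Answer: 01111101011100 (8028)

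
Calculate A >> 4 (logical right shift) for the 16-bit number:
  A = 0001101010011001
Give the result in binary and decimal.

Logical shift right by 4: drop the bottom 4 bit(s), prepend 4 zero(s) on the left.
  0001101010011001  ->  keep [000110101001], discard [1001], prepend 0000
= 0000000110101001

Answer: 0000000110101001 (425)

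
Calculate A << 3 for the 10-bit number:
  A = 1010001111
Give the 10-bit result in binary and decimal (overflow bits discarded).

Shift left by 3: drop the top 3 bit(s), append 3 zero(s) on the right.
  1010001111  ->  discard [101], keep [0001111], append 000
= 0001111000

Answer: 0001111000 (120)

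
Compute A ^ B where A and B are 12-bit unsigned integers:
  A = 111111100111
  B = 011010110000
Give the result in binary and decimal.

Apply ^ to each column (1 where bits differ):
  111111100111
^ 011010110000
--------------
  100101010111

Answer: 100101010111 (2391)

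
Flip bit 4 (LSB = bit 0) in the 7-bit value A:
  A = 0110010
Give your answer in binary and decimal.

Mask = 1 << 4 = 0010000
Bit 4 of A is 1; XOR with the mask flips it to 0.
  0110010
^ 0010000
---------
  0100010

Answer: 0100010 (34)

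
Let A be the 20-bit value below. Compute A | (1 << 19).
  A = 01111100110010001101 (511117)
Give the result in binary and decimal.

Mask = 1 << 19 = 10000000000000000000
Bit 19 of A is 0, so OR-ing with the mask flips it to 1.
  01111100110010001101
| 10000000000000000000
----------------------
  11111100110010001101

Answer: 11111100110010001101 (1035405)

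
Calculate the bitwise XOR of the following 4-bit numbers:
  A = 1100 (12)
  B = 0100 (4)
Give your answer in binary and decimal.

Apply ^ to each column (1 where bits differ):
  1100
^ 0100
------
  1000

Answer: 1000 (8)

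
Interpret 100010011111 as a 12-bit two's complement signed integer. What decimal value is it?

MSB is 1, so the value is negative. Find the magnitude:
1. Invert bits:  011101100000
2. Add 1:        011101100001  = 1889
3. Apply sign:   -1889

Answer: -1889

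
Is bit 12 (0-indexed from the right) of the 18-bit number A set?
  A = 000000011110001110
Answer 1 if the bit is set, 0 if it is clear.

Bit 12 is the 13th from the right.
  000000011110001110
       ^
That bit is 0.

Answer: 0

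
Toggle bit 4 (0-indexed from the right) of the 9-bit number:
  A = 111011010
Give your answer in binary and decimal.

Mask = 1 << 4 = 000010000
Bit 4 of A is 1; XOR with the mask flips it to 0.
  111011010
^ 000010000
-----------
  111001010

Answer: 111001010 (458)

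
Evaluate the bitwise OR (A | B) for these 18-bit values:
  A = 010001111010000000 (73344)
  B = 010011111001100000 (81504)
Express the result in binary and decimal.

Apply | to each column (1 where either bit is 1):
  010001111010000000
| 010011111001100000
--------------------
  010011111011100000

Answer: 010011111011100000 (81632)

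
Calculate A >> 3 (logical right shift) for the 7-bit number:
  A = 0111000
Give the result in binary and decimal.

Logical shift right by 3: drop the bottom 3 bit(s), prepend 3 zero(s) on the left.
  0111000  ->  keep [0111], discard [000], prepend 000
= 0000111

Answer: 0000111 (7)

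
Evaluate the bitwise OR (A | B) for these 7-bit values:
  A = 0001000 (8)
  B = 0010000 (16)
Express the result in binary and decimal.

Apply | to each column (1 where either bit is 1):
  0001000
| 0010000
---------
  0011000

Answer: 0011000 (24)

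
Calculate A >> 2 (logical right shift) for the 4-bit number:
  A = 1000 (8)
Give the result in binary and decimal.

Logical shift right by 2: drop the bottom 2 bit(s), prepend 2 zero(s) on the left.
  1000  ->  keep [10], discard [00], prepend 00
= 0010

Answer: 0010 (2)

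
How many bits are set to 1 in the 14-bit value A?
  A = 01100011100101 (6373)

01100011100101
1-bits at positions (from bit 0 = LSB): 0, 2, 5, 6, 7, 11, 12
Count = 7

Answer: 7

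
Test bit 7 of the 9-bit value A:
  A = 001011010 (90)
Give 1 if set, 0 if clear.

Bit 7 is the 8th from the right.
  001011010
   ^
That bit is 0.

Answer: 0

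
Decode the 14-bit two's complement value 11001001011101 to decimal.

MSB is 1, so the value is negative. Find the magnitude:
1. Invert bits:  00110110100010
2. Add 1:        00110110100011  = 3491
3. Apply sign:   -3491

Answer: -3491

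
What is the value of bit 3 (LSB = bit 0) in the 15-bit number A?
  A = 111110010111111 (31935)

Bit 3 is the 4th from the right.
  111110010111111
             ^
That bit is 1.

Answer: 1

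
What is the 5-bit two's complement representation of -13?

1. Binary of +13:  01101
2. Invert bits:     10010
3. Add 1:           10011

Answer: 10011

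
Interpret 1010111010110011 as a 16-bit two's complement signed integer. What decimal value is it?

MSB is 1, so the value is negative. Find the magnitude:
1. Invert bits:  0101000101001100
2. Add 1:        0101000101001101  = 20813
3. Apply sign:   -20813

Answer: -20813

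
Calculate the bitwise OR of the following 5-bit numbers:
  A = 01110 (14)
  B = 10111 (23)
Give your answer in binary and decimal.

Apply | to each column (1 where either bit is 1):
  01110
| 10111
-------
  11111

Answer: 11111 (31)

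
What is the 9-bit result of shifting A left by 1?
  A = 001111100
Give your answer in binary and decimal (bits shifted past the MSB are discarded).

Shift left by 1: drop the top 1 bit(s), append 1 zero(s) on the right.
  001111100  ->  discard [0], keep [01111100], append 0
= 011111000

Answer: 011111000 (248)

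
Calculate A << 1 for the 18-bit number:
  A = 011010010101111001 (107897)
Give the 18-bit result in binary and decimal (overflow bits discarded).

Shift left by 1: drop the top 1 bit(s), append 1 zero(s) on the right.
  011010010101111001  ->  discard [0], keep [11010010101111001], append 0
= 110100101011110010

Answer: 110100101011110010 (215794)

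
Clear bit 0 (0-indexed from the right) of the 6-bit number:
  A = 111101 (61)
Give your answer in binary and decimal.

Mask = ~(1 << 0) = 111110
Bit 0 of A is 1, so AND-ing with the mask clears it to 0.
  111101
& 111110
--------
  111100

Answer: 111100 (60)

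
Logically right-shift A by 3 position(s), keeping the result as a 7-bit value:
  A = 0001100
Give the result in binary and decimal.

Logical shift right by 3: drop the bottom 3 bit(s), prepend 3 zero(s) on the left.
  0001100  ->  keep [0001], discard [100], prepend 000
= 0000001

Answer: 0000001 (1)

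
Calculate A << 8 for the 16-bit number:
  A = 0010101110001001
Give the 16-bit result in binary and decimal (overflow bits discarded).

Shift left by 8: drop the top 8 bit(s), append 8 zero(s) on the right.
  0010101110001001  ->  discard [00101011], keep [10001001], append 00000000
= 1000100100000000

Answer: 1000100100000000 (35072)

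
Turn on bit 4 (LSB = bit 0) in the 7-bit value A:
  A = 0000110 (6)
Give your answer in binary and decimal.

Mask = 1 << 4 = 0010000
Bit 4 of A is 0, so OR-ing with the mask flips it to 1.
  0000110
| 0010000
---------
  0010110

Answer: 0010110 (22)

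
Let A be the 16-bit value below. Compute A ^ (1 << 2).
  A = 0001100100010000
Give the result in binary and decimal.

Mask = 1 << 2 = 0000000000000100
Bit 2 of A is 0; XOR with the mask flips it to 1.
  0001100100010000
^ 0000000000000100
------------------
  0001100100010100

Answer: 0001100100010100 (6420)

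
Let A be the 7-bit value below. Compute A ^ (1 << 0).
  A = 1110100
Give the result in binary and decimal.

Mask = 1 << 0 = 0000001
Bit 0 of A is 0; XOR with the mask flips it to 1.
  1110100
^ 0000001
---------
  1110101

Answer: 1110101 (117)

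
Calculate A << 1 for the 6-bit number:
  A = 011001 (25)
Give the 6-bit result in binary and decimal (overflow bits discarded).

Shift left by 1: drop the top 1 bit(s), append 1 zero(s) on the right.
  011001  ->  discard [0], keep [11001], append 0
= 110010

Answer: 110010 (50)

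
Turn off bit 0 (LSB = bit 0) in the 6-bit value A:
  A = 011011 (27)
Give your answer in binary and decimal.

Mask = ~(1 << 0) = 111110
Bit 0 of A is 1, so AND-ing with the mask clears it to 0.
  011011
& 111110
--------
  011010

Answer: 011010 (26)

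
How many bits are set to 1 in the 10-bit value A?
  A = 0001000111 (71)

0001000111
1-bits at positions (from bit 0 = LSB): 0, 1, 2, 6
Count = 4

Answer: 4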